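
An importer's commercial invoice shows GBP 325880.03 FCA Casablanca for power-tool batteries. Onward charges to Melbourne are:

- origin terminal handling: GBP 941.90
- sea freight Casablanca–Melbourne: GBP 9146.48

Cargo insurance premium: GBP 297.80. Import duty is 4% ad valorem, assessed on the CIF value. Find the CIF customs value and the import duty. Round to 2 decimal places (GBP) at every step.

CIF = FCA price + pre-shipment costs + freight + insurance
CIF = 325880.03 + 941.90 + 9146.48 + 297.80 = 336266.21
Import duty = 336266.21 × 4% = 13450.65

CIF value: GBP 336266.21; import duty: GBP 13450.65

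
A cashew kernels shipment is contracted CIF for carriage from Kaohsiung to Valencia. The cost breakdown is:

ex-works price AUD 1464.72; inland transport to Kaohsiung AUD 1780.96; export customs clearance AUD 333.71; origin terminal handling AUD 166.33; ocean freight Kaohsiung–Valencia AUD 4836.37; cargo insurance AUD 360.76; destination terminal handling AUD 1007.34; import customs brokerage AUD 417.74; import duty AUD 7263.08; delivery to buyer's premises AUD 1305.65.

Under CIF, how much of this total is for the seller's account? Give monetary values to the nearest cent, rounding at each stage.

CIF: the seller pays costs through ocean freight and marine insurance to the destination port.
Seller's account: goods 1464.72 + inland to port 1780.96 + export clearance 333.71 + origin terminal 166.33 + freight 4836.37 + insurance 360.76 = 8942.85
Buyer's account: destination terminal 1007.34 + brokerage 417.74 + duty 7263.08 + delivery 1305.65 = 9993.81

Seller's account: AUD 8942.85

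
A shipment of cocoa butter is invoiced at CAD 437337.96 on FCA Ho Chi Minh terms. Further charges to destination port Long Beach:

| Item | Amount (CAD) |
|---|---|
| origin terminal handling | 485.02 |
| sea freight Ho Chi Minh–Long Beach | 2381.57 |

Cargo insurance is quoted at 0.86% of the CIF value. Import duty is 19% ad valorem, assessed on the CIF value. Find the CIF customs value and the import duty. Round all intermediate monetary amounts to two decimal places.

CIF value: CAD 444023.15; import duty: CAD 84364.40

Let C be the CIF value. C = FCA price + pre-shipment costs + freight + 0.86% × C
C − 0.86% × C = 437337.96 + 485.02 + 2381.57
0.9914 × C = 440204.55
C = 440204.55 / 0.9914 = 444023.15
Insurance premium = 0.86% × 444023.15 = 3818.60
Import duty = 444023.15 × 19% = 84364.40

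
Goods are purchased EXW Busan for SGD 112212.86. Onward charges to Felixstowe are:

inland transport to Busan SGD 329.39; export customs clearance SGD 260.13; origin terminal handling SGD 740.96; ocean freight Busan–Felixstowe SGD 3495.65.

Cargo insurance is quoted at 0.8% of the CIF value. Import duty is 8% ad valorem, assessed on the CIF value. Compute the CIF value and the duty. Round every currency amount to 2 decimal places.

Let C be the CIF value. C = EXW price + pre-shipment costs + freight + 0.8% × C
C − 0.8% × C = 112212.86 + 329.39 + 260.13 + 740.96 + 3495.65
0.992 × C = 117038.99
C = 117038.99 / 0.992 = 117982.85
Insurance premium = 0.8% × 117982.85 = 943.86
Import duty = 117982.85 × 8% = 9438.63

CIF value: SGD 117982.85; import duty: SGD 9438.63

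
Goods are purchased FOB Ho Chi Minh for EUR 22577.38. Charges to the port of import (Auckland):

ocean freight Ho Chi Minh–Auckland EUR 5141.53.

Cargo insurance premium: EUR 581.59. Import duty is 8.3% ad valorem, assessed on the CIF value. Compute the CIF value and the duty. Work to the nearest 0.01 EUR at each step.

CIF = FOB price + freight + insurance
CIF = 22577.38 + 5141.53 + 581.59 = 28300.50
Import duty = 28300.50 × 8.3% = 2348.94

CIF value: EUR 28300.50; import duty: EUR 2348.94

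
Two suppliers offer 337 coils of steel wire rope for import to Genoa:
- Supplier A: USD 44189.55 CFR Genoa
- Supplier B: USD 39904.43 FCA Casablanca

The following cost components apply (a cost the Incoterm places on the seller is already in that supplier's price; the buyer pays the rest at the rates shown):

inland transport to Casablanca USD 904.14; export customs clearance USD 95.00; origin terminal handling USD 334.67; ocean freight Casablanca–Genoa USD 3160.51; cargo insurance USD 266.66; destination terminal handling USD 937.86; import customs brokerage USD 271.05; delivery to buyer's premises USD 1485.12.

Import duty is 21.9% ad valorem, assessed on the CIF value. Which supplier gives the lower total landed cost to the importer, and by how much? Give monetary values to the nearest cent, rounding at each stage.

Supplier A (CFR):
CIF value = CFR price + insurance = 44189.55 + 266.66 = 44456.21
Import duty = 44456.21 × 21.9% = 9735.91
Buyer bears (A): 266.66 + 937.86 + 271.05 + 1485.12 = 2960.69
Landed cost (A) = invoice 44189.55 + 2960.69 + duty 9735.91 = 56886.15
Supplier B (FCA):
CIF value = FCA price + origin terminal + freight + insurance = 39904.43 + 334.67 + 3160.51 + 266.66 = 43666.27
Import duty = 43666.27 × 21.9% = 9562.91
Buyer bears (B): 334.67 + 3160.51 + 266.66 + 937.86 + 271.05 + 1485.12 = 6455.87
Landed cost (B) = invoice 39904.43 + 6455.87 + duty 9562.91 = 55923.21
Difference = |56886.15 − 55923.21| = 962.94

Supplier B is cheaper by USD 962.94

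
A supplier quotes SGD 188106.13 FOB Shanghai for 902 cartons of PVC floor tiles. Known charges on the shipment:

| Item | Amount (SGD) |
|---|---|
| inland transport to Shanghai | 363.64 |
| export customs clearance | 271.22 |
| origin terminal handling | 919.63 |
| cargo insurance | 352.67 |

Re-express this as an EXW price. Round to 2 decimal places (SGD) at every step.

Not relevant to the conversion: insurance — on the buyer under both terms; not part of either seller's price.
From FOB to EXW, the seller no longer bears: inland to port, export clearance, origin terminal.
EXW price = 188106.13 − 363.64 − 271.22 − 919.63 = 186551.64

EXW price: SGD 186551.64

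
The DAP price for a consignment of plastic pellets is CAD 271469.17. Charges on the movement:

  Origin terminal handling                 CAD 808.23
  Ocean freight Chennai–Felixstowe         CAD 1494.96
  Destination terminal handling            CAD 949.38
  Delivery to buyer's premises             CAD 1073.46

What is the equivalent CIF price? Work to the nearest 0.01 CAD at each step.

Not relevant to the conversion: origin terminal, freight — on the seller under both DAP and CIF; already in the DAP price and stays in the CIF price.
From DAP to CIF, the seller no longer bears: destination terminal, delivery.
CIF price = 271469.17 − 949.38 − 1073.46 = 269446.33

CIF price: CAD 269446.33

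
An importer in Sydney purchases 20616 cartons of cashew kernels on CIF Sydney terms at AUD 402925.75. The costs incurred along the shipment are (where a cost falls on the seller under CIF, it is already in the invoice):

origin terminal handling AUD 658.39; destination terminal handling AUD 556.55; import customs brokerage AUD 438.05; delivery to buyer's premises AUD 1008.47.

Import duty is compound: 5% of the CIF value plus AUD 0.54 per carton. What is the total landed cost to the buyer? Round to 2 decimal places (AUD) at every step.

CIF: the seller pays costs through ocean freight and marine insurance to the destination port.
Already in the invoice (seller's account under CIF): origin terminal — exclude.
The CIF price already equals the CIF value: 402925.75
Ad valorem component: 402925.75 × 5% = 20146.29
Specific component: 20616 × 0.54 = 11132.64
Import duty = 20146.29 + 11132.64 = 31278.93
Buyer bears: destination terminal 556.55 + brokerage 438.05 + delivery 1008.47 + duty 31278.93 = 33282.00
Landed cost = invoice 402925.75 + 33282.00 = 436207.75

Total landed cost: AUD 436207.75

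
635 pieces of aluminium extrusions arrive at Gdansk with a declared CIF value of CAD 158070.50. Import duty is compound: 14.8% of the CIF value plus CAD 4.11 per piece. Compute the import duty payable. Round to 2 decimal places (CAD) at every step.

Ad valorem component: 158070.50 × 14.8% = 23394.43
Specific component: 635 × 4.11 = 2609.85
Import duty = 23394.43 + 2609.85 = 26004.28

Import duty: CAD 26004.28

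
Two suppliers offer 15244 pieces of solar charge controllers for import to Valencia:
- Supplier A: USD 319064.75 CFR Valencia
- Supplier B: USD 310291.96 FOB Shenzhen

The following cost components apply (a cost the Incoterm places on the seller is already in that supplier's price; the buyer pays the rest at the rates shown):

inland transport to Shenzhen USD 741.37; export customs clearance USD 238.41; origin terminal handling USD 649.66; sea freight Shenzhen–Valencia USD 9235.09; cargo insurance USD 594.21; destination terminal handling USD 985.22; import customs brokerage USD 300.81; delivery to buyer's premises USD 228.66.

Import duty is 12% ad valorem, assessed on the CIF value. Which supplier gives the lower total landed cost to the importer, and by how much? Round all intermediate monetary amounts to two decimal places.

Supplier A (CFR):
CIF value = CFR price + insurance = 319064.75 + 594.21 = 319658.96
Import duty = 319658.96 × 12% = 38359.08
Buyer bears (A): 594.21 + 985.22 + 300.81 + 228.66 = 2108.90
Landed cost (A) = invoice 319064.75 + 2108.90 + duty 38359.08 = 359532.73
Supplier B (FOB):
CIF value = FOB price + freight + insurance = 310291.96 + 9235.09 + 594.21 = 320121.26
Import duty = 320121.26 × 12% = 38414.55
Buyer bears (B): 9235.09 + 594.21 + 985.22 + 300.81 + 228.66 = 11343.99
Landed cost (B) = invoice 310291.96 + 11343.99 + duty 38414.55 = 360050.50
Difference = |359532.73 − 360050.50| = 517.77

Supplier A is cheaper by USD 517.77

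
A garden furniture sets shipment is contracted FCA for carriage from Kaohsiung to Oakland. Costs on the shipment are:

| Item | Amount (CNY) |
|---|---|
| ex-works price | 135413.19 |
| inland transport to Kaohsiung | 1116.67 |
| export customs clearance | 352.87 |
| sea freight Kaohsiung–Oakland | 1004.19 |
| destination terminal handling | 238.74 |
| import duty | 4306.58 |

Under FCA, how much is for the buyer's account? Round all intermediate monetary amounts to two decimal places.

Buyer's account: CNY 5549.51

FCA: the seller delivers export-cleared goods to the carrier; the buyer bears costs from that point.
Seller's account: goods 135413.19 + inland to port 1116.67 + export clearance 352.87 = 136882.73
Buyer's account: freight 1004.19 + destination terminal 238.74 + duty 4306.58 = 5549.51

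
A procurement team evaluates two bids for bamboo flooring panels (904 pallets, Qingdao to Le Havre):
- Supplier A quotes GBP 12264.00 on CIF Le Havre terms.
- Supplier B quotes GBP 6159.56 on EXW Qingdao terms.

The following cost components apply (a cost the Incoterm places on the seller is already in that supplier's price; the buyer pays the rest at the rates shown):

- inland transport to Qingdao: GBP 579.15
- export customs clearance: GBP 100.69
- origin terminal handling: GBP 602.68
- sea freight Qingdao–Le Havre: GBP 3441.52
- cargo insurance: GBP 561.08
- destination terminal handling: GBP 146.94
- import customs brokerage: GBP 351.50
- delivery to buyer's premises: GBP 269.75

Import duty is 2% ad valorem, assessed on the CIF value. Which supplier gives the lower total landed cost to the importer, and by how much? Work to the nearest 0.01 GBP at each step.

Supplier B is cheaper by GBP 835.71

Supplier A (CIF):
The CIF price already equals the CIF value: 12264.00
Import duty = 12264.00 × 2% = 245.28
Buyer bears (A): 146.94 + 351.50 + 269.75 = 768.19
Landed cost (A) = invoice 12264.00 + 768.19 + duty 245.28 = 13277.47
Supplier B (EXW):
CIF value = EXW price + inland to port + export clearance + origin terminal + freight + insurance = 6159.56 + 579.15 + 100.69 + 602.68 + 3441.52 + 561.08 = 11444.68
Import duty = 11444.68 × 2% = 228.89
Buyer bears (B): 579.15 + 100.69 + 602.68 + 3441.52 + 561.08 + 146.94 + 351.50 + 269.75 = 6053.31
Landed cost (B) = invoice 6159.56 + 6053.31 + duty 228.89 = 12441.76
Difference = |13277.47 − 12441.76| = 835.71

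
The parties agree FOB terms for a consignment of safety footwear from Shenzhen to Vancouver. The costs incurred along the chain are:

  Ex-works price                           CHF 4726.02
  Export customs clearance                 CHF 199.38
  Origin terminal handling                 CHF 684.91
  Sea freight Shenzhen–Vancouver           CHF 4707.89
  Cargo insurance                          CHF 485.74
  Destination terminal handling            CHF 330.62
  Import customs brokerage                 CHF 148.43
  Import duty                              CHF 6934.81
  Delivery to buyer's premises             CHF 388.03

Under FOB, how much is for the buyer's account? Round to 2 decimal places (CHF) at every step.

Buyer's account: CHF 12995.52

FOB: the seller bears costs until goods are on board at the origin port; the buyer bears freight, insurance and all costs thereafter.
Seller's account: goods 4726.02 + export clearance 199.38 + origin terminal 684.91 = 5610.31
Buyer's account: freight 4707.89 + insurance 485.74 + destination terminal 330.62 + brokerage 148.43 + duty 6934.81 + delivery 388.03 = 12995.52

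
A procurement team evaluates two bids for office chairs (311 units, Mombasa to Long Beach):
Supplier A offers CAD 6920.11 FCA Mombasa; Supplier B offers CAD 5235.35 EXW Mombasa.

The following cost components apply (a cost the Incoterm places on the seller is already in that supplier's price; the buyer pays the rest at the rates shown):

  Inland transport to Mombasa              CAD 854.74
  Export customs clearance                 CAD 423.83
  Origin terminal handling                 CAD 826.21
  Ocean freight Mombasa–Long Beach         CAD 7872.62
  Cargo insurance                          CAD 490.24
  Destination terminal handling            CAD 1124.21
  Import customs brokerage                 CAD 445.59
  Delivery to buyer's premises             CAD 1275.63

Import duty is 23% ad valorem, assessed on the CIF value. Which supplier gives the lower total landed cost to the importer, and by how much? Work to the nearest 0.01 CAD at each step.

Supplier B is cheaper by CAD 499.61

Supplier A (FCA):
CIF value = FCA price + origin terminal + freight + insurance = 6920.11 + 826.21 + 7872.62 + 490.24 = 16109.18
Import duty = 16109.18 × 23% = 3705.11
Buyer bears (A): 826.21 + 7872.62 + 490.24 + 1124.21 + 445.59 + 1275.63 = 12034.50
Landed cost (A) = invoice 6920.11 + 12034.50 + duty 3705.11 = 22659.72
Supplier B (EXW):
CIF value = EXW price + inland to port + export clearance + origin terminal + freight + insurance = 5235.35 + 854.74 + 423.83 + 826.21 + 7872.62 + 490.24 = 15702.99
Import duty = 15702.99 × 23% = 3611.69
Buyer bears (B): 854.74 + 423.83 + 826.21 + 7872.62 + 490.24 + 1124.21 + 445.59 + 1275.63 = 13313.07
Landed cost (B) = invoice 5235.35 + 13313.07 + duty 3611.69 = 22160.11
Difference = |22659.72 − 22160.11| = 499.61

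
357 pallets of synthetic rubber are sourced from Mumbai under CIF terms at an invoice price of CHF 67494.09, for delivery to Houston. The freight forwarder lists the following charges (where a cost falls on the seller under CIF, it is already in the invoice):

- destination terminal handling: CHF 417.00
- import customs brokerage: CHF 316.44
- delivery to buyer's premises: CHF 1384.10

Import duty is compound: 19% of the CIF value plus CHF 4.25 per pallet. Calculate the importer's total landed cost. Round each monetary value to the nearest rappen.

Total landed cost: CHF 83952.76

CIF: the seller pays costs through ocean freight and marine insurance to the destination port.
The CIF price already equals the CIF value: 67494.09
Ad valorem component: 67494.09 × 19% = 12823.88
Specific component: 357 × 4.25 = 1517.25
Import duty = 12823.88 + 1517.25 = 14341.13
Buyer bears: destination terminal 417.00 + brokerage 316.44 + delivery 1384.10 + duty 14341.13 = 16458.67
Landed cost = invoice 67494.09 + 16458.67 = 83952.76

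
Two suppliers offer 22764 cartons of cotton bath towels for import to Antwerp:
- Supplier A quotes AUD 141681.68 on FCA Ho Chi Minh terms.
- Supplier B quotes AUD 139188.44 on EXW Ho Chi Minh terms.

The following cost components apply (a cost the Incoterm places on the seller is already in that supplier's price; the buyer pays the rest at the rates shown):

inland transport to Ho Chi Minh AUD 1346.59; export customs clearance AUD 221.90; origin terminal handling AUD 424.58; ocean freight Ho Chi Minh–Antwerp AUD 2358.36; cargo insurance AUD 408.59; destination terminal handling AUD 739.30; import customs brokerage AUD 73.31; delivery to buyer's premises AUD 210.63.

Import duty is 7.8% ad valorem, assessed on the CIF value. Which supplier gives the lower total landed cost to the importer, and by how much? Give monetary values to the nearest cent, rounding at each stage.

Supplier B is cheaper by AUD 996.88

Supplier A (FCA):
CIF value = FCA price + origin terminal + freight + insurance = 141681.68 + 424.58 + 2358.36 + 408.59 = 144873.21
Import duty = 144873.21 × 7.8% = 11300.11
Buyer bears (A): 424.58 + 2358.36 + 408.59 + 739.30 + 73.31 + 210.63 = 4214.77
Landed cost (A) = invoice 141681.68 + 4214.77 + duty 11300.11 = 157196.56
Supplier B (EXW):
CIF value = EXW price + inland to port + export clearance + origin terminal + freight + insurance = 139188.44 + 1346.59 + 221.90 + 424.58 + 2358.36 + 408.59 = 143948.46
Import duty = 143948.46 × 7.8% = 11227.98
Buyer bears (B): 1346.59 + 221.90 + 424.58 + 2358.36 + 408.59 + 739.30 + 73.31 + 210.63 = 5783.26
Landed cost (B) = invoice 139188.44 + 5783.26 + duty 11227.98 = 156199.68
Difference = |157196.56 − 156199.68| = 996.88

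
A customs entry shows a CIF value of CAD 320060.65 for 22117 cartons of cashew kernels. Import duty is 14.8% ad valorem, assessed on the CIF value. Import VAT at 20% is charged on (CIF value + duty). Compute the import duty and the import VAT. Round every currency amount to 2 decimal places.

Import duty: CAD 47368.98; import VAT: CAD 73485.93

Import duty = 320060.65 × 14.8% = 47368.98
VAT base = CIF + duty = 320060.65 + 47368.98 = 367429.63
Import VAT = 367429.63 × 20% = 73485.93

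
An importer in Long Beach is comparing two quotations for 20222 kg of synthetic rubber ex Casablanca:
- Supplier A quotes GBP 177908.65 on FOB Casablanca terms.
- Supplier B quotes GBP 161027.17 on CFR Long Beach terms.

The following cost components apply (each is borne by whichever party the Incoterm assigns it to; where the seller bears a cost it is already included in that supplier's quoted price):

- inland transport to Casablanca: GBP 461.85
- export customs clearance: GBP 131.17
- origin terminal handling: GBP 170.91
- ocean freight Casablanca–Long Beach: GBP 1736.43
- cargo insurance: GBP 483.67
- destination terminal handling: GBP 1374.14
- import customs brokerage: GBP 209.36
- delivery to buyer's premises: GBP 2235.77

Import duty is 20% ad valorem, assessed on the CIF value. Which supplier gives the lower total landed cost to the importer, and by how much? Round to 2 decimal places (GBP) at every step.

Supplier A (FOB):
CIF value = FOB price + freight + insurance = 177908.65 + 1736.43 + 483.67 = 180128.75
Import duty = 180128.75 × 20% = 36025.75
Buyer bears (A): 1736.43 + 483.67 + 1374.14 + 209.36 + 2235.77 = 6039.37
Landed cost (A) = invoice 177908.65 + 6039.37 + duty 36025.75 = 219973.77
Supplier B (CFR):
CIF value = CFR price + insurance = 161027.17 + 483.67 = 161510.84
Import duty = 161510.84 × 20% = 32302.17
Buyer bears (B): 483.67 + 1374.14 + 209.36 + 2235.77 = 4302.94
Landed cost (B) = invoice 161027.17 + 4302.94 + duty 32302.17 = 197632.28
Difference = |219973.77 − 197632.28| = 22341.49

Supplier B is cheaper by GBP 22341.49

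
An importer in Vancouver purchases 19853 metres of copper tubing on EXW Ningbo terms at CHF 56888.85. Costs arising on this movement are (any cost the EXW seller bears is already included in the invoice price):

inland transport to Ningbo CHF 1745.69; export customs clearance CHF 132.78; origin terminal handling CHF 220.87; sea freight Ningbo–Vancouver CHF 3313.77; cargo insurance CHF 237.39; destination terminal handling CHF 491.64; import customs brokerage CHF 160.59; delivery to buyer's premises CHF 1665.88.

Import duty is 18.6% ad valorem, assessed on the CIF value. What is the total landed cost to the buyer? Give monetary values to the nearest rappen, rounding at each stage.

Total landed cost: CHF 76489.78

EXW: the seller makes goods available at their premises; the buyer bears all onward costs.
CIF value = EXW price + inland to port + export clearance + origin terminal + freight + insurance = 56888.85 + 1745.69 + 132.78 + 220.87 + 3313.77 + 237.39 = 62539.35
Import duty = 62539.35 × 18.6% = 11632.32
Buyer bears: inland to port 1745.69 + export clearance 132.78 + origin terminal 220.87 + freight 3313.77 + insurance 237.39 + destination terminal 491.64 + brokerage 160.59 + delivery 1665.88 + duty 11632.32 = 19600.93
Landed cost = invoice 56888.85 + 19600.93 = 76489.78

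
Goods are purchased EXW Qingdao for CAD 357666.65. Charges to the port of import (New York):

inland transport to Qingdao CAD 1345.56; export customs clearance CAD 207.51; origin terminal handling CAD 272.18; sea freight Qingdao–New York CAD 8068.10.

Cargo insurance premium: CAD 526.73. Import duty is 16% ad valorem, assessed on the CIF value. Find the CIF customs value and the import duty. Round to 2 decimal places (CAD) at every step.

CIF = EXW price + pre-shipment costs + freight + insurance
CIF = 357666.65 + 1345.56 + 207.51 + 272.18 + 8068.10 + 526.73 = 368086.73
Import duty = 368086.73 × 16% = 58893.88

CIF value: CAD 368086.73; import duty: CAD 58893.88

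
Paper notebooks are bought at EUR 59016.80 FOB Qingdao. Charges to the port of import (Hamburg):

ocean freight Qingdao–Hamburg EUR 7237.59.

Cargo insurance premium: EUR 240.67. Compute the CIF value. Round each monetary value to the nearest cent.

CIF = FOB price + freight + insurance
CIF = 59016.80 + 7237.59 + 240.67 = 66495.06

CIF value: EUR 66495.06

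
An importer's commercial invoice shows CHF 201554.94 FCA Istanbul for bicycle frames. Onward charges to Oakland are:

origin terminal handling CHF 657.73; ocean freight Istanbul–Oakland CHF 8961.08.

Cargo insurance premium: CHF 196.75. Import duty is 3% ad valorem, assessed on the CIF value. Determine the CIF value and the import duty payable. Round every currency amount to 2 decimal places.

CIF value: CHF 211370.50; import duty: CHF 6341.12

CIF = FCA price + pre-shipment costs + freight + insurance
CIF = 201554.94 + 657.73 + 8961.08 + 196.75 = 211370.50
Import duty = 211370.50 × 3% = 6341.12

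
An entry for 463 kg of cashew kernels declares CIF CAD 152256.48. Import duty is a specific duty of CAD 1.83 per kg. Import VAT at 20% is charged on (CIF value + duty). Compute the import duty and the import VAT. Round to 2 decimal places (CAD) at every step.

Import duty: CAD 847.29; import VAT: CAD 30620.75

Import duty = 463 × 1.83 = 847.29
VAT base = CIF + duty = 152256.48 + 847.29 = 153103.77
Import VAT = 153103.77 × 20% = 30620.75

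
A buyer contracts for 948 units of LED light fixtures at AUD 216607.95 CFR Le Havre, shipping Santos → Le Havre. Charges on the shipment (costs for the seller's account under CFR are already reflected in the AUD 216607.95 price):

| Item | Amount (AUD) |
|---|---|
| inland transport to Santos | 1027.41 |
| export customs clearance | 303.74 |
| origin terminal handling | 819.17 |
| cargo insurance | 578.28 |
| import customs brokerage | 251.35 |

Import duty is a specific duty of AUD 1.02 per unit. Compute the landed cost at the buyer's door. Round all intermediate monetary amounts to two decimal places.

CFR: the seller pays costs through ocean freight to the destination port, but not insurance.
Already in the invoice (seller's account under CFR): inland to port, export clearance, origin terminal — exclude.
CIF value = CFR price + insurance = 216607.95 + 578.28 = 217186.23
Import duty = 948 × 1.02 = 966.96
Buyer bears: insurance 578.28 + brokerage 251.35 + duty 966.96 = 1796.59
Landed cost = invoice 216607.95 + 1796.59 = 218404.54

Total landed cost: AUD 218404.54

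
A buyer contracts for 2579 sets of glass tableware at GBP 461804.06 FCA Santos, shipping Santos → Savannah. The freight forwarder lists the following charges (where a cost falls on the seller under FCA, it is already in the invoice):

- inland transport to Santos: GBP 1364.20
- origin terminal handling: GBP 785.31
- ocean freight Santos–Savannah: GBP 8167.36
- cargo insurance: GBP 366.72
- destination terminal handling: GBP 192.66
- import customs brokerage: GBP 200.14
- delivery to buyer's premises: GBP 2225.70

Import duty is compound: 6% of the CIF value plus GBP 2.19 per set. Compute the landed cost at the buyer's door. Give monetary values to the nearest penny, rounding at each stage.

FCA: the seller delivers export-cleared goods to the carrier; the buyer bears costs from that point.
Already in the invoice (seller's account under FCA): inland to port — exclude.
CIF value = FCA price + origin terminal + freight + insurance = 461804.06 + 785.31 + 8167.36 + 366.72 = 471123.45
Ad valorem component: 471123.45 × 6% = 28267.41
Specific component: 2579 × 2.19 = 5648.01
Import duty = 28267.41 + 5648.01 = 33915.42
Buyer bears: origin terminal 785.31 + freight 8167.36 + insurance 366.72 + destination terminal 192.66 + brokerage 200.14 + delivery 2225.70 + duty 33915.42 = 45853.31
Landed cost = invoice 461804.06 + 45853.31 = 507657.37

Total landed cost: GBP 507657.37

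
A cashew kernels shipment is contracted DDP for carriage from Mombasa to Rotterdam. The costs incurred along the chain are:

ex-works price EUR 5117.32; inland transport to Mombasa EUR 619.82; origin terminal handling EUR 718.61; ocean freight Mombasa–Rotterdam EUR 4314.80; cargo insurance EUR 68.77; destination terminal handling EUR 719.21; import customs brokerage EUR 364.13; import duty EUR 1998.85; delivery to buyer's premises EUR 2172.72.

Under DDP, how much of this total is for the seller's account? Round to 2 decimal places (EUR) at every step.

Seller's account: EUR 16094.23

DDP: the seller bears all costs including import duty.
Seller's account: goods 5117.32 + inland to port 619.82 + origin terminal 718.61 + freight 4314.80 + insurance 68.77 + destination terminal 719.21 + brokerage 364.13 + duty 1998.85 + delivery 2172.72 = 16094.23
Buyer's account: 0.00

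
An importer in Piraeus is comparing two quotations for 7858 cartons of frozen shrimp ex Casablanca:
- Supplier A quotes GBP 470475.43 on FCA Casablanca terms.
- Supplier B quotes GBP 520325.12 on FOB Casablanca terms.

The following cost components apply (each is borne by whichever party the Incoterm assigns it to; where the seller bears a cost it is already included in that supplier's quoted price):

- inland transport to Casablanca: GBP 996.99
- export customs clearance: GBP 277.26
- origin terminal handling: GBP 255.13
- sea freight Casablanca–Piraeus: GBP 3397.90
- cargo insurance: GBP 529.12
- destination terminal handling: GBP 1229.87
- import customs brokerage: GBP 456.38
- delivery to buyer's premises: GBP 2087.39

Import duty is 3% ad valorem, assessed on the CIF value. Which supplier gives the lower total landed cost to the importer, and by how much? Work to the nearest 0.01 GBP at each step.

Supplier A is cheaper by GBP 51082.39

Supplier A (FCA):
CIF value = FCA price + origin terminal + freight + insurance = 470475.43 + 255.13 + 3397.90 + 529.12 = 474657.58
Import duty = 474657.58 × 3% = 14239.73
Buyer bears (A): 255.13 + 3397.90 + 529.12 + 1229.87 + 456.38 + 2087.39 = 7955.79
Landed cost (A) = invoice 470475.43 + 7955.79 + duty 14239.73 = 492670.95
Supplier B (FOB):
CIF value = FOB price + freight + insurance = 520325.12 + 3397.90 + 529.12 = 524252.14
Import duty = 524252.14 × 3% = 15727.56
Buyer bears (B): 3397.90 + 529.12 + 1229.87 + 456.38 + 2087.39 = 7700.66
Landed cost (B) = invoice 520325.12 + 7700.66 + duty 15727.56 = 543753.34
Difference = |492670.95 − 543753.34| = 51082.39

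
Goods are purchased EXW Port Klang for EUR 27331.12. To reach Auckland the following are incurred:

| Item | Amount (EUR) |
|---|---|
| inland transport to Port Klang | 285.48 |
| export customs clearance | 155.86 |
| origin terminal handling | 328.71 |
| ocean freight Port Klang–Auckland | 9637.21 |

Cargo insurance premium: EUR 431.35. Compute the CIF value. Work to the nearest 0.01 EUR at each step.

CIF value: EUR 38169.73

CIF = EXW price + pre-shipment costs + freight + insurance
CIF = 27331.12 + 285.48 + 155.86 + 328.71 + 9637.21 + 431.35 = 38169.73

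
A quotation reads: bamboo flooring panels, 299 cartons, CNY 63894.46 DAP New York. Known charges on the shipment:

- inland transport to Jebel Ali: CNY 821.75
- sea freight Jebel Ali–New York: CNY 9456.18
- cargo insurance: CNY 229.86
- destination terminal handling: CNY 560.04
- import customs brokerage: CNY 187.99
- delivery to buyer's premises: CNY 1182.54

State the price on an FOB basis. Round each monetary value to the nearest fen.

Not relevant to the conversion: inland to port — on the seller under both DAP and FOB; already in the DAP price and stays in the FOB price. brokerage — on the buyer under both terms; not part of either seller's price.
From DAP to FOB, the seller no longer bears: freight, insurance, destination terminal, delivery.
FOB price = 63894.46 − 9456.18 − 229.86 − 560.04 − 1182.54 = 52465.84

FOB price: CNY 52465.84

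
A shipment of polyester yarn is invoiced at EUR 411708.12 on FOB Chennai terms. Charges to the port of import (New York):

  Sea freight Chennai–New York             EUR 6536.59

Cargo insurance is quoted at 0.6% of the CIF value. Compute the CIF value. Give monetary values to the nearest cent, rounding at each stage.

Let C be the CIF value. C = FOB price + freight + 0.6% × C
C − 0.6% × C = 411708.12 + 6536.59
0.994 × C = 418244.71
C = 418244.71 / 0.994 = 420769.33
Insurance premium = 0.6% × 420769.33 = 2524.62

CIF value: EUR 420769.33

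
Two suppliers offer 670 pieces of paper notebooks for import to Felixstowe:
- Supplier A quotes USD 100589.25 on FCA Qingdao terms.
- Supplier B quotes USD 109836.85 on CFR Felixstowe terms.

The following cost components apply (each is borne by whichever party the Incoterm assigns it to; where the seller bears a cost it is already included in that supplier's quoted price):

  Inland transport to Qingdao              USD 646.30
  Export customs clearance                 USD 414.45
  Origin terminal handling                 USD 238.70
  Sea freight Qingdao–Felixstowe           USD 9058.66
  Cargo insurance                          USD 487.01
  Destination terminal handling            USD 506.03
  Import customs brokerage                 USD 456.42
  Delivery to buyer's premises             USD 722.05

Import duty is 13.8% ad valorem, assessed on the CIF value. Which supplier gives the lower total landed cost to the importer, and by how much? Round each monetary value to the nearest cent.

Supplier B is cheaper by USD 56.63

Supplier A (FCA):
CIF value = FCA price + origin terminal + freight + insurance = 100589.25 + 238.70 + 9058.66 + 487.01 = 110373.62
Import duty = 110373.62 × 13.8% = 15231.56
Buyer bears (A): 238.70 + 9058.66 + 487.01 + 506.03 + 456.42 + 722.05 = 11468.87
Landed cost (A) = invoice 100589.25 + 11468.87 + duty 15231.56 = 127289.68
Supplier B (CFR):
CIF value = CFR price + insurance = 109836.85 + 487.01 = 110323.86
Import duty = 110323.86 × 13.8% = 15224.69
Buyer bears (B): 487.01 + 506.03 + 456.42 + 722.05 = 2171.51
Landed cost (B) = invoice 109836.85 + 2171.51 + duty 15224.69 = 127233.05
Difference = |127289.68 − 127233.05| = 56.63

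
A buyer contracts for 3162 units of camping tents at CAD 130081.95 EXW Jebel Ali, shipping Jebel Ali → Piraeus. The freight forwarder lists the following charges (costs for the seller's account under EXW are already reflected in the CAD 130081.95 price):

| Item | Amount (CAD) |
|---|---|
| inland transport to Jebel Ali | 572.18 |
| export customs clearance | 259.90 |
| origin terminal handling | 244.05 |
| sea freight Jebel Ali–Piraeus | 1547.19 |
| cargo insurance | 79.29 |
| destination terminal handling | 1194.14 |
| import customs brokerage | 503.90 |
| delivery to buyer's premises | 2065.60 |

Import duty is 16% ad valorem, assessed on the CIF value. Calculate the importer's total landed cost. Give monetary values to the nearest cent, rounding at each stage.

EXW: the seller makes goods available at their premises; the buyer bears all onward costs.
CIF value = EXW price + inland to port + export clearance + origin terminal + freight + insurance = 130081.95 + 572.18 + 259.90 + 244.05 + 1547.19 + 79.29 = 132784.56
Import duty = 132784.56 × 16% = 21245.53
Buyer bears: inland to port 572.18 + export clearance 259.90 + origin terminal 244.05 + freight 1547.19 + insurance 79.29 + destination terminal 1194.14 + brokerage 503.90 + delivery 2065.60 + duty 21245.53 = 27711.78
Landed cost = invoice 130081.95 + 27711.78 = 157793.73

Total landed cost: CAD 157793.73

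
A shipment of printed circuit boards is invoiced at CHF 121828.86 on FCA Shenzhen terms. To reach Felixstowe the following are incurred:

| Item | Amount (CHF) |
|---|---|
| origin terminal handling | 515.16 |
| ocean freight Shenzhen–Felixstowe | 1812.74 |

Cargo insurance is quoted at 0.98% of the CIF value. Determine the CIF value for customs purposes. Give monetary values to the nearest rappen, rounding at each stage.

CIF value: CHF 125385.54

Let C be the CIF value. C = FCA price + pre-shipment costs + freight + 0.98% × C
C − 0.98% × C = 121828.86 + 515.16 + 1812.74
0.9902 × C = 124156.76
C = 124156.76 / 0.9902 = 125385.54
Insurance premium = 0.98% × 125385.54 = 1228.78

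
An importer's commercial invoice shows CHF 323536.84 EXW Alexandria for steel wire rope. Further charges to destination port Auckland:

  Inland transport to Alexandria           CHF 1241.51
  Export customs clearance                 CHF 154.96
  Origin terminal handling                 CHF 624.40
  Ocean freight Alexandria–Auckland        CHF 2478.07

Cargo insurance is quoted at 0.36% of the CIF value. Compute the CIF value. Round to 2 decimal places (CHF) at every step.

Let C be the CIF value. C = EXW price + pre-shipment costs + freight + 0.36% × C
C − 0.36% × C = 323536.84 + 1241.51 + 154.96 + 624.40 + 2478.07
0.9964 × C = 328035.78
C = 328035.78 / 0.9964 = 329220.98
Insurance premium = 0.36% × 329220.98 = 1185.20

CIF value: CHF 329220.98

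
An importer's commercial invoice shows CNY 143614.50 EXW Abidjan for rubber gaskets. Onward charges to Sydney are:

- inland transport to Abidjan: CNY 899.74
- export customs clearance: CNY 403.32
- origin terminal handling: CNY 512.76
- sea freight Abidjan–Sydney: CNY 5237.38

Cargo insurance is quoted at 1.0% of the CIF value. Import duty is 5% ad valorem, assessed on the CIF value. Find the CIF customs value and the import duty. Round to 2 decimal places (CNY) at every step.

CIF value: CNY 152189.60; import duty: CNY 7609.48

Let C be the CIF value. C = EXW price + pre-shipment costs + freight + 1.0% × C
C − 1.0% × C = 143614.50 + 899.74 + 403.32 + 512.76 + 5237.38
0.99 × C = 150667.70
C = 150667.70 / 0.99 = 152189.60
Insurance premium = 1.0% × 152189.60 = 1521.90
Import duty = 152189.60 × 5% = 7609.48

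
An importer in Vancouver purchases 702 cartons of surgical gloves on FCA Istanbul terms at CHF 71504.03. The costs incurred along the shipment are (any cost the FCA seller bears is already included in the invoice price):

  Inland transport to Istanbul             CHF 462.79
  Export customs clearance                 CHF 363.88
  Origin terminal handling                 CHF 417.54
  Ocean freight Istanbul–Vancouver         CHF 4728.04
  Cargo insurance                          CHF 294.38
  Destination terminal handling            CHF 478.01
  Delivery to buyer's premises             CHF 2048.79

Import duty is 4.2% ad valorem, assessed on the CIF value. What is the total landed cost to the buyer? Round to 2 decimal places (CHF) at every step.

FCA: the seller delivers export-cleared goods to the carrier; the buyer bears costs from that point.
Already in the invoice (seller's account under FCA): inland to port, export clearance — exclude.
CIF value = FCA price + origin terminal + freight + insurance = 71504.03 + 417.54 + 4728.04 + 294.38 = 76943.99
Import duty = 76943.99 × 4.2% = 3231.65
Buyer bears: origin terminal 417.54 + freight 4728.04 + insurance 294.38 + destination terminal 478.01 + delivery 2048.79 + duty 3231.65 = 11198.41
Landed cost = invoice 71504.03 + 11198.41 = 82702.44

Total landed cost: CHF 82702.44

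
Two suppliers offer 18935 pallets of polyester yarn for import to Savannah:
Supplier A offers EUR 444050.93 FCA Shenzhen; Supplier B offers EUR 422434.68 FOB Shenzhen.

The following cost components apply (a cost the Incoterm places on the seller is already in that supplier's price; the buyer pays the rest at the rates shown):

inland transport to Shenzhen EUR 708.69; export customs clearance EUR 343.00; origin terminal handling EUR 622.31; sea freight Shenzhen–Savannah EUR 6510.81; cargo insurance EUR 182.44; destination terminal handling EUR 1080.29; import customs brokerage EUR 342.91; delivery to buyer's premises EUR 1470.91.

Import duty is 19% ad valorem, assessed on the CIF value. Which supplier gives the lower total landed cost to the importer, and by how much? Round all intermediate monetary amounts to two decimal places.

Supplier B is cheaper by EUR 26463.88

Supplier A (FCA):
CIF value = FCA price + origin terminal + freight + insurance = 444050.93 + 622.31 + 6510.81 + 182.44 = 451366.49
Import duty = 451366.49 × 19% = 85759.63
Buyer bears (A): 622.31 + 6510.81 + 182.44 + 1080.29 + 342.91 + 1470.91 = 10209.67
Landed cost (A) = invoice 444050.93 + 10209.67 + duty 85759.63 = 540020.23
Supplier B (FOB):
CIF value = FOB price + freight + insurance = 422434.68 + 6510.81 + 182.44 = 429127.93
Import duty = 429127.93 × 19% = 81534.31
Buyer bears (B): 6510.81 + 182.44 + 1080.29 + 342.91 + 1470.91 = 9587.36
Landed cost (B) = invoice 422434.68 + 9587.36 + duty 81534.31 = 513556.35
Difference = |540020.23 − 513556.35| = 26463.88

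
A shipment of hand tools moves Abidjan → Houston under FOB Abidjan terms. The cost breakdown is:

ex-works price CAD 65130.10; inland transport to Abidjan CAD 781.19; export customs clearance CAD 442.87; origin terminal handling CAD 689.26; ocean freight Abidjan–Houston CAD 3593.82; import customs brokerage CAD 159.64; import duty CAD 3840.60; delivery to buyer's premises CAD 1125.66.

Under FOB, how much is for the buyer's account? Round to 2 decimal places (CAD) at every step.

Buyer's account: CAD 8719.72

FOB: the seller bears costs until goods are on board at the origin port; the buyer bears freight, insurance and all costs thereafter.
Seller's account: goods 65130.10 + inland to port 781.19 + export clearance 442.87 + origin terminal 689.26 = 67043.42
Buyer's account: freight 3593.82 + brokerage 159.64 + duty 3840.60 + delivery 1125.66 = 8719.72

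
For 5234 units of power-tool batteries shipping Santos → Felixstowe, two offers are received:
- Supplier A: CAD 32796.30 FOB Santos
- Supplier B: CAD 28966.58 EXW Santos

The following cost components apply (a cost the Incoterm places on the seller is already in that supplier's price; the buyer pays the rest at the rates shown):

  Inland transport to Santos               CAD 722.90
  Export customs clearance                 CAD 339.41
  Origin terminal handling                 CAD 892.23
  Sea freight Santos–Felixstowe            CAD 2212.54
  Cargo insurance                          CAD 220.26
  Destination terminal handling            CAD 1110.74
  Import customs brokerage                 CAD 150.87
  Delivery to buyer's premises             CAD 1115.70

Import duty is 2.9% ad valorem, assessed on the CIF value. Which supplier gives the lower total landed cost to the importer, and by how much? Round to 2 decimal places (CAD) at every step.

Supplier A (FOB):
CIF value = FOB price + freight + insurance = 32796.30 + 2212.54 + 220.26 = 35229.10
Import duty = 35229.10 × 2.9% = 1021.64
Buyer bears (A): 2212.54 + 220.26 + 1110.74 + 150.87 + 1115.70 = 4810.11
Landed cost (A) = invoice 32796.30 + 4810.11 + duty 1021.64 = 38628.05
Supplier B (EXW):
CIF value = EXW price + inland to port + export clearance + origin terminal + freight + insurance = 28966.58 + 722.90 + 339.41 + 892.23 + 2212.54 + 220.26 = 33353.92
Import duty = 33353.92 × 2.9% = 967.26
Buyer bears (B): 722.90 + 339.41 + 892.23 + 2212.54 + 220.26 + 1110.74 + 150.87 + 1115.70 = 6764.65
Landed cost (B) = invoice 28966.58 + 6764.65 + duty 967.26 = 36698.49
Difference = |38628.05 − 36698.49| = 1929.56

Supplier B is cheaper by CAD 1929.56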